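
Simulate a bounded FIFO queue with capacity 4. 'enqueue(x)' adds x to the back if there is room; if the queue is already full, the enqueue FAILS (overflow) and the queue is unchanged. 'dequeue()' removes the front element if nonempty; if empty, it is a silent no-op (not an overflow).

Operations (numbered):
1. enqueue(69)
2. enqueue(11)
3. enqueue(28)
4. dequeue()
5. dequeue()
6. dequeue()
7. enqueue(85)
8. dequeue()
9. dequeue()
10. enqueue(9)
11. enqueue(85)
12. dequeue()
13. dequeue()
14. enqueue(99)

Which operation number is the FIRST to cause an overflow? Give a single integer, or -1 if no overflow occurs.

Answer: -1

Derivation:
1. enqueue(69): size=1
2. enqueue(11): size=2
3. enqueue(28): size=3
4. dequeue(): size=2
5. dequeue(): size=1
6. dequeue(): size=0
7. enqueue(85): size=1
8. dequeue(): size=0
9. dequeue(): empty, no-op, size=0
10. enqueue(9): size=1
11. enqueue(85): size=2
12. dequeue(): size=1
13. dequeue(): size=0
14. enqueue(99): size=1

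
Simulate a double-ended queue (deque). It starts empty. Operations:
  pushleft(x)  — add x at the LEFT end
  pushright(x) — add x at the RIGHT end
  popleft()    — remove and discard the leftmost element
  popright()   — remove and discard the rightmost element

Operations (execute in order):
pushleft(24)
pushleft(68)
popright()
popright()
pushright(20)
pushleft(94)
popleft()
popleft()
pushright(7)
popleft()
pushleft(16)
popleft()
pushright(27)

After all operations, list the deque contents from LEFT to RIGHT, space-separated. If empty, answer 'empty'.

pushleft(24): [24]
pushleft(68): [68, 24]
popright(): [68]
popright(): []
pushright(20): [20]
pushleft(94): [94, 20]
popleft(): [20]
popleft(): []
pushright(7): [7]
popleft(): []
pushleft(16): [16]
popleft(): []
pushright(27): [27]

Answer: 27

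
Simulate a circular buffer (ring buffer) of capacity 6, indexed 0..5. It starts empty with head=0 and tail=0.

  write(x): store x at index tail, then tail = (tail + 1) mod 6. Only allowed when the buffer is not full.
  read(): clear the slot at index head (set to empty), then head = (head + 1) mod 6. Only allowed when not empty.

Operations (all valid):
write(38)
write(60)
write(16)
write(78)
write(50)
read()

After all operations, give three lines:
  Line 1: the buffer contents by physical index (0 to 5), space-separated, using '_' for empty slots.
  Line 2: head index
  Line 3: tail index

write(38): buf=[38 _ _ _ _ _], head=0, tail=1, size=1
write(60): buf=[38 60 _ _ _ _], head=0, tail=2, size=2
write(16): buf=[38 60 16 _ _ _], head=0, tail=3, size=3
write(78): buf=[38 60 16 78 _ _], head=0, tail=4, size=4
write(50): buf=[38 60 16 78 50 _], head=0, tail=5, size=5
read(): buf=[_ 60 16 78 50 _], head=1, tail=5, size=4

Answer: _ 60 16 78 50 _
1
5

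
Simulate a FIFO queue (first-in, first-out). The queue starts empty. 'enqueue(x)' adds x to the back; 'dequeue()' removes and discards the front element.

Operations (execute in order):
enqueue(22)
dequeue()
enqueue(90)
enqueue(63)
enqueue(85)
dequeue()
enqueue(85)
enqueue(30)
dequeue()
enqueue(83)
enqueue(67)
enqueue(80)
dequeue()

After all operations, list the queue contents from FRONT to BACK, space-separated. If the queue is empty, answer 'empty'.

enqueue(22): [22]
dequeue(): []
enqueue(90): [90]
enqueue(63): [90, 63]
enqueue(85): [90, 63, 85]
dequeue(): [63, 85]
enqueue(85): [63, 85, 85]
enqueue(30): [63, 85, 85, 30]
dequeue(): [85, 85, 30]
enqueue(83): [85, 85, 30, 83]
enqueue(67): [85, 85, 30, 83, 67]
enqueue(80): [85, 85, 30, 83, 67, 80]
dequeue(): [85, 30, 83, 67, 80]

Answer: 85 30 83 67 80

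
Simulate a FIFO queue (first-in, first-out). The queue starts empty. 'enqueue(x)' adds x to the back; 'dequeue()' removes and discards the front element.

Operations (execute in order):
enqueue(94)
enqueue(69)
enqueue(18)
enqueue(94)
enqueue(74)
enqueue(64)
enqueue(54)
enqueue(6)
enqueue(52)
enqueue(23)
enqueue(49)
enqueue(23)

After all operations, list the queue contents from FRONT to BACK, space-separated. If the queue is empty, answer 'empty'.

enqueue(94): [94]
enqueue(69): [94, 69]
enqueue(18): [94, 69, 18]
enqueue(94): [94, 69, 18, 94]
enqueue(74): [94, 69, 18, 94, 74]
enqueue(64): [94, 69, 18, 94, 74, 64]
enqueue(54): [94, 69, 18, 94, 74, 64, 54]
enqueue(6): [94, 69, 18, 94, 74, 64, 54, 6]
enqueue(52): [94, 69, 18, 94, 74, 64, 54, 6, 52]
enqueue(23): [94, 69, 18, 94, 74, 64, 54, 6, 52, 23]
enqueue(49): [94, 69, 18, 94, 74, 64, 54, 6, 52, 23, 49]
enqueue(23): [94, 69, 18, 94, 74, 64, 54, 6, 52, 23, 49, 23]

Answer: 94 69 18 94 74 64 54 6 52 23 49 23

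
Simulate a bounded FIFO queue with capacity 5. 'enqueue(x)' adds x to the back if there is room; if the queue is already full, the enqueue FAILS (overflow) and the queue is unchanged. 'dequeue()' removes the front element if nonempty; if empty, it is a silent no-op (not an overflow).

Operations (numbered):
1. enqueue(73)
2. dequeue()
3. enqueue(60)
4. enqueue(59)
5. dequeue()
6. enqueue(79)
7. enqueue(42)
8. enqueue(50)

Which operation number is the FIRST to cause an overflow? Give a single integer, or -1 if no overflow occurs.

Answer: -1

Derivation:
1. enqueue(73): size=1
2. dequeue(): size=0
3. enqueue(60): size=1
4. enqueue(59): size=2
5. dequeue(): size=1
6. enqueue(79): size=2
7. enqueue(42): size=3
8. enqueue(50): size=4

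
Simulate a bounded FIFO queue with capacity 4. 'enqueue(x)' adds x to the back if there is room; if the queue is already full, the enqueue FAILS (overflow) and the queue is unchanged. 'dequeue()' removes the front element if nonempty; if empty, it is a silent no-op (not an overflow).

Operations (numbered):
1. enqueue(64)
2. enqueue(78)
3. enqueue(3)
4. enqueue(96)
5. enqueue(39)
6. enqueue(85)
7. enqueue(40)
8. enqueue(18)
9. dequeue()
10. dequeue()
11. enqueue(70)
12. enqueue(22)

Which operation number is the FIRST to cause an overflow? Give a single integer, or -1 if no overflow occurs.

Answer: 5

Derivation:
1. enqueue(64): size=1
2. enqueue(78): size=2
3. enqueue(3): size=3
4. enqueue(96): size=4
5. enqueue(39): size=4=cap → OVERFLOW (fail)
6. enqueue(85): size=4=cap → OVERFLOW (fail)
7. enqueue(40): size=4=cap → OVERFLOW (fail)
8. enqueue(18): size=4=cap → OVERFLOW (fail)
9. dequeue(): size=3
10. dequeue(): size=2
11. enqueue(70): size=3
12. enqueue(22): size=4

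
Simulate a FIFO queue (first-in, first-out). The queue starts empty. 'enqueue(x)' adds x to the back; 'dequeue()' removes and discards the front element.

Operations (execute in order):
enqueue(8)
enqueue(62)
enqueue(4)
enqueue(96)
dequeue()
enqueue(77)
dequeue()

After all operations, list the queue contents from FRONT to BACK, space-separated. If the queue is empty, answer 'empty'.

enqueue(8): [8]
enqueue(62): [8, 62]
enqueue(4): [8, 62, 4]
enqueue(96): [8, 62, 4, 96]
dequeue(): [62, 4, 96]
enqueue(77): [62, 4, 96, 77]
dequeue(): [4, 96, 77]

Answer: 4 96 77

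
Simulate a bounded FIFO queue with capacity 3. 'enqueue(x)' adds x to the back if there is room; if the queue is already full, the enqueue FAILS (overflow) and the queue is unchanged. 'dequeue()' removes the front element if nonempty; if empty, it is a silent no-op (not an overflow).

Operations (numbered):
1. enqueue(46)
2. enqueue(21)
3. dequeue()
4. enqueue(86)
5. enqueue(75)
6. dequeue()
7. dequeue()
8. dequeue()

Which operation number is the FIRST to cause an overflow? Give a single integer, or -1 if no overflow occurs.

Answer: -1

Derivation:
1. enqueue(46): size=1
2. enqueue(21): size=2
3. dequeue(): size=1
4. enqueue(86): size=2
5. enqueue(75): size=3
6. dequeue(): size=2
7. dequeue(): size=1
8. dequeue(): size=0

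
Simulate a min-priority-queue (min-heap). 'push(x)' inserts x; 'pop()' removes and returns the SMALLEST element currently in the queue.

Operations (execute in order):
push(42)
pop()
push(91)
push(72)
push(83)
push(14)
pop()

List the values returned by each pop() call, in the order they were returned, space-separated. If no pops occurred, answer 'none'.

push(42): heap contents = [42]
pop() → 42: heap contents = []
push(91): heap contents = [91]
push(72): heap contents = [72, 91]
push(83): heap contents = [72, 83, 91]
push(14): heap contents = [14, 72, 83, 91]
pop() → 14: heap contents = [72, 83, 91]

Answer: 42 14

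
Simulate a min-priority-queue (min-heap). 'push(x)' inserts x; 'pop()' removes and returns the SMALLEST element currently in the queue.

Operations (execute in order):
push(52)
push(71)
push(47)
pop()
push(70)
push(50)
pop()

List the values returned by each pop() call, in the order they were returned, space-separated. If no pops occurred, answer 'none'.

Answer: 47 50

Derivation:
push(52): heap contents = [52]
push(71): heap contents = [52, 71]
push(47): heap contents = [47, 52, 71]
pop() → 47: heap contents = [52, 71]
push(70): heap contents = [52, 70, 71]
push(50): heap contents = [50, 52, 70, 71]
pop() → 50: heap contents = [52, 70, 71]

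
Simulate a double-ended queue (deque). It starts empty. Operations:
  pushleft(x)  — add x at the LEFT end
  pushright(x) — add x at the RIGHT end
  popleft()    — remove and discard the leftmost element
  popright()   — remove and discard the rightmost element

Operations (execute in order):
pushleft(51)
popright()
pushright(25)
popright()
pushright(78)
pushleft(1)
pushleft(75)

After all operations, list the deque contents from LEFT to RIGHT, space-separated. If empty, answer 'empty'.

Answer: 75 1 78

Derivation:
pushleft(51): [51]
popright(): []
pushright(25): [25]
popright(): []
pushright(78): [78]
pushleft(1): [1, 78]
pushleft(75): [75, 1, 78]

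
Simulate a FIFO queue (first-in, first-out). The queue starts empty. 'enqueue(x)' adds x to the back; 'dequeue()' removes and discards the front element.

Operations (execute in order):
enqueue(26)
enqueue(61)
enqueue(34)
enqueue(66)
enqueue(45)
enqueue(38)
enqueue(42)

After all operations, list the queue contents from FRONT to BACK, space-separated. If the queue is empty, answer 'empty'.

enqueue(26): [26]
enqueue(61): [26, 61]
enqueue(34): [26, 61, 34]
enqueue(66): [26, 61, 34, 66]
enqueue(45): [26, 61, 34, 66, 45]
enqueue(38): [26, 61, 34, 66, 45, 38]
enqueue(42): [26, 61, 34, 66, 45, 38, 42]

Answer: 26 61 34 66 45 38 42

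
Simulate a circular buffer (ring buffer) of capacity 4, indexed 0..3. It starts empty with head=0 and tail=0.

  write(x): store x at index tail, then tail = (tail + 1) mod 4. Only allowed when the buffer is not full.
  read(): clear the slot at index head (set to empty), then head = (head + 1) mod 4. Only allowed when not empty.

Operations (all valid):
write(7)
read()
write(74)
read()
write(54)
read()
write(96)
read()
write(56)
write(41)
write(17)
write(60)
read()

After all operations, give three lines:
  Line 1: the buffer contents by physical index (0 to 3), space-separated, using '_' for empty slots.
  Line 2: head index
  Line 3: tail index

Answer: _ 41 17 60
1
0

Derivation:
write(7): buf=[7 _ _ _], head=0, tail=1, size=1
read(): buf=[_ _ _ _], head=1, tail=1, size=0
write(74): buf=[_ 74 _ _], head=1, tail=2, size=1
read(): buf=[_ _ _ _], head=2, tail=2, size=0
write(54): buf=[_ _ 54 _], head=2, tail=3, size=1
read(): buf=[_ _ _ _], head=3, tail=3, size=0
write(96): buf=[_ _ _ 96], head=3, tail=0, size=1
read(): buf=[_ _ _ _], head=0, tail=0, size=0
write(56): buf=[56 _ _ _], head=0, tail=1, size=1
write(41): buf=[56 41 _ _], head=0, tail=2, size=2
write(17): buf=[56 41 17 _], head=0, tail=3, size=3
write(60): buf=[56 41 17 60], head=0, tail=0, size=4
read(): buf=[_ 41 17 60], head=1, tail=0, size=3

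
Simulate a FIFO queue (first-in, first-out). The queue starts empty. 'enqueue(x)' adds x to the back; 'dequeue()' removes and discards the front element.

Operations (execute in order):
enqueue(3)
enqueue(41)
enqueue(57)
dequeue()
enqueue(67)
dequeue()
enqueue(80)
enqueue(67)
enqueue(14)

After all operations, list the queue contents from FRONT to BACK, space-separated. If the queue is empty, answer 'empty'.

Answer: 57 67 80 67 14

Derivation:
enqueue(3): [3]
enqueue(41): [3, 41]
enqueue(57): [3, 41, 57]
dequeue(): [41, 57]
enqueue(67): [41, 57, 67]
dequeue(): [57, 67]
enqueue(80): [57, 67, 80]
enqueue(67): [57, 67, 80, 67]
enqueue(14): [57, 67, 80, 67, 14]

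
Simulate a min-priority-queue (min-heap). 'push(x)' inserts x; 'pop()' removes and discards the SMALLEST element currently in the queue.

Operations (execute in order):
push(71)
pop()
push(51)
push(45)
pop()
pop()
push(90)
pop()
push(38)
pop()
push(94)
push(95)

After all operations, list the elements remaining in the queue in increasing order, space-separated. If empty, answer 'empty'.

push(71): heap contents = [71]
pop() → 71: heap contents = []
push(51): heap contents = [51]
push(45): heap contents = [45, 51]
pop() → 45: heap contents = [51]
pop() → 51: heap contents = []
push(90): heap contents = [90]
pop() → 90: heap contents = []
push(38): heap contents = [38]
pop() → 38: heap contents = []
push(94): heap contents = [94]
push(95): heap contents = [94, 95]

Answer: 94 95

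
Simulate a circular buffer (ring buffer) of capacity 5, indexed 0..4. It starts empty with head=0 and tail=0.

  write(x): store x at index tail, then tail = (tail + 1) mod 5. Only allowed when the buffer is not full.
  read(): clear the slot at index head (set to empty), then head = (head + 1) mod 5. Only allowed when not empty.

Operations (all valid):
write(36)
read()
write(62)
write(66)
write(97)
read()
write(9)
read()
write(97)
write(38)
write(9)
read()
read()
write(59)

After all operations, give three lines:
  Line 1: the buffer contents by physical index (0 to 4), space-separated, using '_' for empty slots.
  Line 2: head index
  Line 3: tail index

write(36): buf=[36 _ _ _ _], head=0, tail=1, size=1
read(): buf=[_ _ _ _ _], head=1, tail=1, size=0
write(62): buf=[_ 62 _ _ _], head=1, tail=2, size=1
write(66): buf=[_ 62 66 _ _], head=1, tail=3, size=2
write(97): buf=[_ 62 66 97 _], head=1, tail=4, size=3
read(): buf=[_ _ 66 97 _], head=2, tail=4, size=2
write(9): buf=[_ _ 66 97 9], head=2, tail=0, size=3
read(): buf=[_ _ _ 97 9], head=3, tail=0, size=2
write(97): buf=[97 _ _ 97 9], head=3, tail=1, size=3
write(38): buf=[97 38 _ 97 9], head=3, tail=2, size=4
write(9): buf=[97 38 9 97 9], head=3, tail=3, size=5
read(): buf=[97 38 9 _ 9], head=4, tail=3, size=4
read(): buf=[97 38 9 _ _], head=0, tail=3, size=3
write(59): buf=[97 38 9 59 _], head=0, tail=4, size=4

Answer: 97 38 9 59 _
0
4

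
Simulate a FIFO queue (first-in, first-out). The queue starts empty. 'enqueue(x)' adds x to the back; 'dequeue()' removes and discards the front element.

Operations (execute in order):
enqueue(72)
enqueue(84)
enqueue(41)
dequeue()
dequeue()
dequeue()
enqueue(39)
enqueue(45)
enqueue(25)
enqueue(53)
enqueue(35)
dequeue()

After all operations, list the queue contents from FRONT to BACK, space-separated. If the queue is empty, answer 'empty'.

Answer: 45 25 53 35

Derivation:
enqueue(72): [72]
enqueue(84): [72, 84]
enqueue(41): [72, 84, 41]
dequeue(): [84, 41]
dequeue(): [41]
dequeue(): []
enqueue(39): [39]
enqueue(45): [39, 45]
enqueue(25): [39, 45, 25]
enqueue(53): [39, 45, 25, 53]
enqueue(35): [39, 45, 25, 53, 35]
dequeue(): [45, 25, 53, 35]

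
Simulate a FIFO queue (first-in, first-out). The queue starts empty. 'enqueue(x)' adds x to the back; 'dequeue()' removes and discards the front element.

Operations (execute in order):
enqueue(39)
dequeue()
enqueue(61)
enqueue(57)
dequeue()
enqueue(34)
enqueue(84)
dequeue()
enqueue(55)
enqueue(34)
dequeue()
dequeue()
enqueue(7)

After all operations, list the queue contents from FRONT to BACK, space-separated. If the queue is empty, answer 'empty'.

Answer: 55 34 7

Derivation:
enqueue(39): [39]
dequeue(): []
enqueue(61): [61]
enqueue(57): [61, 57]
dequeue(): [57]
enqueue(34): [57, 34]
enqueue(84): [57, 34, 84]
dequeue(): [34, 84]
enqueue(55): [34, 84, 55]
enqueue(34): [34, 84, 55, 34]
dequeue(): [84, 55, 34]
dequeue(): [55, 34]
enqueue(7): [55, 34, 7]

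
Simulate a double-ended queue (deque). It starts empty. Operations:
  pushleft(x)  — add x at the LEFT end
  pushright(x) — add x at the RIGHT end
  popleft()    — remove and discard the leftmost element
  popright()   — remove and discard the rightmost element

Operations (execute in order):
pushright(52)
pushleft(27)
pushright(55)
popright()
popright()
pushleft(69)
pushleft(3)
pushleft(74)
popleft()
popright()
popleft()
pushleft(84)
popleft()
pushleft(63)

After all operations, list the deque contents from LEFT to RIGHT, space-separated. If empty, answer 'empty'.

pushright(52): [52]
pushleft(27): [27, 52]
pushright(55): [27, 52, 55]
popright(): [27, 52]
popright(): [27]
pushleft(69): [69, 27]
pushleft(3): [3, 69, 27]
pushleft(74): [74, 3, 69, 27]
popleft(): [3, 69, 27]
popright(): [3, 69]
popleft(): [69]
pushleft(84): [84, 69]
popleft(): [69]
pushleft(63): [63, 69]

Answer: 63 69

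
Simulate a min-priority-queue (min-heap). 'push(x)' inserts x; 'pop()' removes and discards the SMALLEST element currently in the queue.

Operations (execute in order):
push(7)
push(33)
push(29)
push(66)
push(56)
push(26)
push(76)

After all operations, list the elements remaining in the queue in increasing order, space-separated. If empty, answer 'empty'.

Answer: 7 26 29 33 56 66 76

Derivation:
push(7): heap contents = [7]
push(33): heap contents = [7, 33]
push(29): heap contents = [7, 29, 33]
push(66): heap contents = [7, 29, 33, 66]
push(56): heap contents = [7, 29, 33, 56, 66]
push(26): heap contents = [7, 26, 29, 33, 56, 66]
push(76): heap contents = [7, 26, 29, 33, 56, 66, 76]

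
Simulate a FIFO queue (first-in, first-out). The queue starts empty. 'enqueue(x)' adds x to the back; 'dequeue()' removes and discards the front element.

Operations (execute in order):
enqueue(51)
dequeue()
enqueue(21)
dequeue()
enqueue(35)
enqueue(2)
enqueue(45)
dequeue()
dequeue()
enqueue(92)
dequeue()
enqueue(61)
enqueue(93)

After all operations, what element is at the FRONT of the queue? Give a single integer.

enqueue(51): queue = [51]
dequeue(): queue = []
enqueue(21): queue = [21]
dequeue(): queue = []
enqueue(35): queue = [35]
enqueue(2): queue = [35, 2]
enqueue(45): queue = [35, 2, 45]
dequeue(): queue = [2, 45]
dequeue(): queue = [45]
enqueue(92): queue = [45, 92]
dequeue(): queue = [92]
enqueue(61): queue = [92, 61]
enqueue(93): queue = [92, 61, 93]

Answer: 92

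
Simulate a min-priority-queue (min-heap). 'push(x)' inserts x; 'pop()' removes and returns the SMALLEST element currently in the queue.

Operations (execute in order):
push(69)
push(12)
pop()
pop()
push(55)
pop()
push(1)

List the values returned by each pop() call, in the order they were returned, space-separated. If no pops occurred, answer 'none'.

Answer: 12 69 55

Derivation:
push(69): heap contents = [69]
push(12): heap contents = [12, 69]
pop() → 12: heap contents = [69]
pop() → 69: heap contents = []
push(55): heap contents = [55]
pop() → 55: heap contents = []
push(1): heap contents = [1]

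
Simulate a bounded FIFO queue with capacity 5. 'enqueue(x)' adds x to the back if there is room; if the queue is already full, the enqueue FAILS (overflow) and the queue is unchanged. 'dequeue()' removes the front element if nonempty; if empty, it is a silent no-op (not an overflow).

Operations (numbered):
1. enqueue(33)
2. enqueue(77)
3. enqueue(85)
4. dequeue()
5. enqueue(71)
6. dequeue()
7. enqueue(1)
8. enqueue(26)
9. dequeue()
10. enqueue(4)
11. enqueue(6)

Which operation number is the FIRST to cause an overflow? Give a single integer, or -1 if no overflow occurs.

Answer: -1

Derivation:
1. enqueue(33): size=1
2. enqueue(77): size=2
3. enqueue(85): size=3
4. dequeue(): size=2
5. enqueue(71): size=3
6. dequeue(): size=2
7. enqueue(1): size=3
8. enqueue(26): size=4
9. dequeue(): size=3
10. enqueue(4): size=4
11. enqueue(6): size=5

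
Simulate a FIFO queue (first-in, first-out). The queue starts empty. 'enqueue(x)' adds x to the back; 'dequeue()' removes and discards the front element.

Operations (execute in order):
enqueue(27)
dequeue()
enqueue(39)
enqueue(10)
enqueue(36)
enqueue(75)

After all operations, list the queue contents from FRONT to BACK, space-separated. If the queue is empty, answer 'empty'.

Answer: 39 10 36 75

Derivation:
enqueue(27): [27]
dequeue(): []
enqueue(39): [39]
enqueue(10): [39, 10]
enqueue(36): [39, 10, 36]
enqueue(75): [39, 10, 36, 75]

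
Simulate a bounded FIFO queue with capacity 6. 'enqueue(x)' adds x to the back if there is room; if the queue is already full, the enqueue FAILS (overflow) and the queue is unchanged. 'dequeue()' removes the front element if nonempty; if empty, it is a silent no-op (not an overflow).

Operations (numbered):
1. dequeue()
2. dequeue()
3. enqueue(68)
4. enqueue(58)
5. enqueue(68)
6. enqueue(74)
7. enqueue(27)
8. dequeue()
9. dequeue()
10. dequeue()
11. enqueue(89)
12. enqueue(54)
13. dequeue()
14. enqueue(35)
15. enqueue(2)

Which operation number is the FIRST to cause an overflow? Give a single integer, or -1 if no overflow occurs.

1. dequeue(): empty, no-op, size=0
2. dequeue(): empty, no-op, size=0
3. enqueue(68): size=1
4. enqueue(58): size=2
5. enqueue(68): size=3
6. enqueue(74): size=4
7. enqueue(27): size=5
8. dequeue(): size=4
9. dequeue(): size=3
10. dequeue(): size=2
11. enqueue(89): size=3
12. enqueue(54): size=4
13. dequeue(): size=3
14. enqueue(35): size=4
15. enqueue(2): size=5

Answer: -1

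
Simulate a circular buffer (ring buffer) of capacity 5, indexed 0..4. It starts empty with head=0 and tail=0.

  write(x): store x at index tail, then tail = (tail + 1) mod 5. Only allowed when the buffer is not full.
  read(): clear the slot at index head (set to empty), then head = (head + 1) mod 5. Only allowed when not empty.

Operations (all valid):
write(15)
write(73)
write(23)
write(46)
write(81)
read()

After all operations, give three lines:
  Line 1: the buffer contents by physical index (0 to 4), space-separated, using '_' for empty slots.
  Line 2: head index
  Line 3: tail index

write(15): buf=[15 _ _ _ _], head=0, tail=1, size=1
write(73): buf=[15 73 _ _ _], head=0, tail=2, size=2
write(23): buf=[15 73 23 _ _], head=0, tail=3, size=3
write(46): buf=[15 73 23 46 _], head=0, tail=4, size=4
write(81): buf=[15 73 23 46 81], head=0, tail=0, size=5
read(): buf=[_ 73 23 46 81], head=1, tail=0, size=4

Answer: _ 73 23 46 81
1
0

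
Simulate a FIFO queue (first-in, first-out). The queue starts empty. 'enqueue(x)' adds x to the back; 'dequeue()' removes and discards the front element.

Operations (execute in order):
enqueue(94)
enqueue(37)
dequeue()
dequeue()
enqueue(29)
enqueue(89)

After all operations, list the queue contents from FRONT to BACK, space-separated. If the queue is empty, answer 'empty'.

Answer: 29 89

Derivation:
enqueue(94): [94]
enqueue(37): [94, 37]
dequeue(): [37]
dequeue(): []
enqueue(29): [29]
enqueue(89): [29, 89]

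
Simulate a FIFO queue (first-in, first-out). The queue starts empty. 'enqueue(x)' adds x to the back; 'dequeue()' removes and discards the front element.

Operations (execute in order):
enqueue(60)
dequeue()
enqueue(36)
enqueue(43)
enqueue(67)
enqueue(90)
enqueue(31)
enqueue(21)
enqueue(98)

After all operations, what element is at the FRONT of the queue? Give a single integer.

enqueue(60): queue = [60]
dequeue(): queue = []
enqueue(36): queue = [36]
enqueue(43): queue = [36, 43]
enqueue(67): queue = [36, 43, 67]
enqueue(90): queue = [36, 43, 67, 90]
enqueue(31): queue = [36, 43, 67, 90, 31]
enqueue(21): queue = [36, 43, 67, 90, 31, 21]
enqueue(98): queue = [36, 43, 67, 90, 31, 21, 98]

Answer: 36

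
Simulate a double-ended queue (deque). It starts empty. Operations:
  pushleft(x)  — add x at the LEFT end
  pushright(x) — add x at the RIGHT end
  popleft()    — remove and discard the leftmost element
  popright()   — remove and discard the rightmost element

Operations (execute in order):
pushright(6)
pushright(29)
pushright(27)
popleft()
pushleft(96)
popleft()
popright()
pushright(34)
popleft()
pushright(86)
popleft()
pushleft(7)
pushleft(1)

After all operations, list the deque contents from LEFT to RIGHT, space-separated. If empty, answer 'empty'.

pushright(6): [6]
pushright(29): [6, 29]
pushright(27): [6, 29, 27]
popleft(): [29, 27]
pushleft(96): [96, 29, 27]
popleft(): [29, 27]
popright(): [29]
pushright(34): [29, 34]
popleft(): [34]
pushright(86): [34, 86]
popleft(): [86]
pushleft(7): [7, 86]
pushleft(1): [1, 7, 86]

Answer: 1 7 86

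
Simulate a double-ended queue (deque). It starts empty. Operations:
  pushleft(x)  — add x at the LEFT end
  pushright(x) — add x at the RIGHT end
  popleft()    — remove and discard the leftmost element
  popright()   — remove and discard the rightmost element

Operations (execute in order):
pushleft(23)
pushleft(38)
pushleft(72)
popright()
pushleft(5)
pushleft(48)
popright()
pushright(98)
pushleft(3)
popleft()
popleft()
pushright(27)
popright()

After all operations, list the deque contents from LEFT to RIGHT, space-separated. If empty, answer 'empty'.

Answer: 5 72 98

Derivation:
pushleft(23): [23]
pushleft(38): [38, 23]
pushleft(72): [72, 38, 23]
popright(): [72, 38]
pushleft(5): [5, 72, 38]
pushleft(48): [48, 5, 72, 38]
popright(): [48, 5, 72]
pushright(98): [48, 5, 72, 98]
pushleft(3): [3, 48, 5, 72, 98]
popleft(): [48, 5, 72, 98]
popleft(): [5, 72, 98]
pushright(27): [5, 72, 98, 27]
popright(): [5, 72, 98]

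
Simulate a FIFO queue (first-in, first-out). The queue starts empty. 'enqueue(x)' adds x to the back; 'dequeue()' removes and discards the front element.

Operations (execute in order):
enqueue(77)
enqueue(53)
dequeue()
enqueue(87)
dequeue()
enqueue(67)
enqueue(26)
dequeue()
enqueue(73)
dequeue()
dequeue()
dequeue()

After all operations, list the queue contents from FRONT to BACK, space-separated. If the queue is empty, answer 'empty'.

Answer: empty

Derivation:
enqueue(77): [77]
enqueue(53): [77, 53]
dequeue(): [53]
enqueue(87): [53, 87]
dequeue(): [87]
enqueue(67): [87, 67]
enqueue(26): [87, 67, 26]
dequeue(): [67, 26]
enqueue(73): [67, 26, 73]
dequeue(): [26, 73]
dequeue(): [73]
dequeue(): []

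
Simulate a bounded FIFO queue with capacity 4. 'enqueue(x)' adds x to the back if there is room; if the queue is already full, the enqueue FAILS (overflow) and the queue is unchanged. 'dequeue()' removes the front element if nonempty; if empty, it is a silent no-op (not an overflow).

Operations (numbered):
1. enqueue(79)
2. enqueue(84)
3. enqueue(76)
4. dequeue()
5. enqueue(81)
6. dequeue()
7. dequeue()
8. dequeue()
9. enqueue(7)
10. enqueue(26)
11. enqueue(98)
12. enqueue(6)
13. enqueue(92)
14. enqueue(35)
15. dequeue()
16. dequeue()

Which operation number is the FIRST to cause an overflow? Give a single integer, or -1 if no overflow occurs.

Answer: 13

Derivation:
1. enqueue(79): size=1
2. enqueue(84): size=2
3. enqueue(76): size=3
4. dequeue(): size=2
5. enqueue(81): size=3
6. dequeue(): size=2
7. dequeue(): size=1
8. dequeue(): size=0
9. enqueue(7): size=1
10. enqueue(26): size=2
11. enqueue(98): size=3
12. enqueue(6): size=4
13. enqueue(92): size=4=cap → OVERFLOW (fail)
14. enqueue(35): size=4=cap → OVERFLOW (fail)
15. dequeue(): size=3
16. dequeue(): size=2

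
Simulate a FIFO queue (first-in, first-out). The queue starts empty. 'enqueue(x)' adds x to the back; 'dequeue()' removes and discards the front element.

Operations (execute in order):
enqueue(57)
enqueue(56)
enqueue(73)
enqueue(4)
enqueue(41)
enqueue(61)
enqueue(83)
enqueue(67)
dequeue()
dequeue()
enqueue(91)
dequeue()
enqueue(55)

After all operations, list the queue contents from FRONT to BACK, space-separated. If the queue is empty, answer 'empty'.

enqueue(57): [57]
enqueue(56): [57, 56]
enqueue(73): [57, 56, 73]
enqueue(4): [57, 56, 73, 4]
enqueue(41): [57, 56, 73, 4, 41]
enqueue(61): [57, 56, 73, 4, 41, 61]
enqueue(83): [57, 56, 73, 4, 41, 61, 83]
enqueue(67): [57, 56, 73, 4, 41, 61, 83, 67]
dequeue(): [56, 73, 4, 41, 61, 83, 67]
dequeue(): [73, 4, 41, 61, 83, 67]
enqueue(91): [73, 4, 41, 61, 83, 67, 91]
dequeue(): [4, 41, 61, 83, 67, 91]
enqueue(55): [4, 41, 61, 83, 67, 91, 55]

Answer: 4 41 61 83 67 91 55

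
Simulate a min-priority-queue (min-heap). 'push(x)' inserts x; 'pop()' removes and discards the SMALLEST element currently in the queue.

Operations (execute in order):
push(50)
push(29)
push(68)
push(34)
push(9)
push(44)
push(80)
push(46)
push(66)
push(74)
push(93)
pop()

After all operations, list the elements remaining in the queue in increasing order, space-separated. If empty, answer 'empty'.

push(50): heap contents = [50]
push(29): heap contents = [29, 50]
push(68): heap contents = [29, 50, 68]
push(34): heap contents = [29, 34, 50, 68]
push(9): heap contents = [9, 29, 34, 50, 68]
push(44): heap contents = [9, 29, 34, 44, 50, 68]
push(80): heap contents = [9, 29, 34, 44, 50, 68, 80]
push(46): heap contents = [9, 29, 34, 44, 46, 50, 68, 80]
push(66): heap contents = [9, 29, 34, 44, 46, 50, 66, 68, 80]
push(74): heap contents = [9, 29, 34, 44, 46, 50, 66, 68, 74, 80]
push(93): heap contents = [9, 29, 34, 44, 46, 50, 66, 68, 74, 80, 93]
pop() → 9: heap contents = [29, 34, 44, 46, 50, 66, 68, 74, 80, 93]

Answer: 29 34 44 46 50 66 68 74 80 93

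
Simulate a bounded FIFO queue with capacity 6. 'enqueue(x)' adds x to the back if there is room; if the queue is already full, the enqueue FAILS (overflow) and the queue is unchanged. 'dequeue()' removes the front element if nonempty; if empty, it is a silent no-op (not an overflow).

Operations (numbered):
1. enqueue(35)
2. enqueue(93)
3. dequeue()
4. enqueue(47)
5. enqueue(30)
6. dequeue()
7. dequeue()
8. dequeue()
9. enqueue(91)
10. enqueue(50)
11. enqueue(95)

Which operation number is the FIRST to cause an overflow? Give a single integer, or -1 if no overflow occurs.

1. enqueue(35): size=1
2. enqueue(93): size=2
3. dequeue(): size=1
4. enqueue(47): size=2
5. enqueue(30): size=3
6. dequeue(): size=2
7. dequeue(): size=1
8. dequeue(): size=0
9. enqueue(91): size=1
10. enqueue(50): size=2
11. enqueue(95): size=3

Answer: -1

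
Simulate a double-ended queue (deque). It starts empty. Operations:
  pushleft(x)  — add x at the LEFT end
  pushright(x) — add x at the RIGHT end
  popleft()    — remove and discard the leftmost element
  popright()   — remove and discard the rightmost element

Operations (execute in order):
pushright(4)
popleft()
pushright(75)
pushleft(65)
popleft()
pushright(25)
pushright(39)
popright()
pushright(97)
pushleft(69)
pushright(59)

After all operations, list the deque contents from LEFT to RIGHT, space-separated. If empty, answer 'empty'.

Answer: 69 75 25 97 59

Derivation:
pushright(4): [4]
popleft(): []
pushright(75): [75]
pushleft(65): [65, 75]
popleft(): [75]
pushright(25): [75, 25]
pushright(39): [75, 25, 39]
popright(): [75, 25]
pushright(97): [75, 25, 97]
pushleft(69): [69, 75, 25, 97]
pushright(59): [69, 75, 25, 97, 59]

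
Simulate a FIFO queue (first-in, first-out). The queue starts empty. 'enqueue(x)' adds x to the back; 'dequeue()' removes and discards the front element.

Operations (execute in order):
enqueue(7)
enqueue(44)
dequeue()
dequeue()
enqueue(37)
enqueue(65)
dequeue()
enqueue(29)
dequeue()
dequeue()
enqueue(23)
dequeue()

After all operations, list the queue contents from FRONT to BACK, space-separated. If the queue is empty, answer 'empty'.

enqueue(7): [7]
enqueue(44): [7, 44]
dequeue(): [44]
dequeue(): []
enqueue(37): [37]
enqueue(65): [37, 65]
dequeue(): [65]
enqueue(29): [65, 29]
dequeue(): [29]
dequeue(): []
enqueue(23): [23]
dequeue(): []

Answer: empty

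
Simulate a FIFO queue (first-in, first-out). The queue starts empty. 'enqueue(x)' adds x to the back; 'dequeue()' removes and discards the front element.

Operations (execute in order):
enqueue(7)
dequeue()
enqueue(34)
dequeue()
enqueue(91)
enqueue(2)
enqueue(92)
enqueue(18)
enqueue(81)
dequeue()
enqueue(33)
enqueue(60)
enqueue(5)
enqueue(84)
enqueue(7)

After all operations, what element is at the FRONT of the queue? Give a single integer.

enqueue(7): queue = [7]
dequeue(): queue = []
enqueue(34): queue = [34]
dequeue(): queue = []
enqueue(91): queue = [91]
enqueue(2): queue = [91, 2]
enqueue(92): queue = [91, 2, 92]
enqueue(18): queue = [91, 2, 92, 18]
enqueue(81): queue = [91, 2, 92, 18, 81]
dequeue(): queue = [2, 92, 18, 81]
enqueue(33): queue = [2, 92, 18, 81, 33]
enqueue(60): queue = [2, 92, 18, 81, 33, 60]
enqueue(5): queue = [2, 92, 18, 81, 33, 60, 5]
enqueue(84): queue = [2, 92, 18, 81, 33, 60, 5, 84]
enqueue(7): queue = [2, 92, 18, 81, 33, 60, 5, 84, 7]

Answer: 2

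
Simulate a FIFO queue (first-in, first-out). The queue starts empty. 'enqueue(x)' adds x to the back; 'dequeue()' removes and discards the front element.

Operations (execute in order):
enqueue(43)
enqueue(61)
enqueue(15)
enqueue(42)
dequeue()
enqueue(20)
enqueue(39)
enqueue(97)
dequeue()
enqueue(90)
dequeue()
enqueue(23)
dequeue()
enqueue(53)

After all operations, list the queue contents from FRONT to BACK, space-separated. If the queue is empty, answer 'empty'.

enqueue(43): [43]
enqueue(61): [43, 61]
enqueue(15): [43, 61, 15]
enqueue(42): [43, 61, 15, 42]
dequeue(): [61, 15, 42]
enqueue(20): [61, 15, 42, 20]
enqueue(39): [61, 15, 42, 20, 39]
enqueue(97): [61, 15, 42, 20, 39, 97]
dequeue(): [15, 42, 20, 39, 97]
enqueue(90): [15, 42, 20, 39, 97, 90]
dequeue(): [42, 20, 39, 97, 90]
enqueue(23): [42, 20, 39, 97, 90, 23]
dequeue(): [20, 39, 97, 90, 23]
enqueue(53): [20, 39, 97, 90, 23, 53]

Answer: 20 39 97 90 23 53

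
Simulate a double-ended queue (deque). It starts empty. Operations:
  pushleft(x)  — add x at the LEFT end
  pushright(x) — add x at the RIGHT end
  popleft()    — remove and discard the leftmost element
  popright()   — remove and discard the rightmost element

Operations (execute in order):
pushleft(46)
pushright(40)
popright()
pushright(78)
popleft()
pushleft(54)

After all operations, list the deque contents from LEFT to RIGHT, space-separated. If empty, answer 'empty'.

Answer: 54 78

Derivation:
pushleft(46): [46]
pushright(40): [46, 40]
popright(): [46]
pushright(78): [46, 78]
popleft(): [78]
pushleft(54): [54, 78]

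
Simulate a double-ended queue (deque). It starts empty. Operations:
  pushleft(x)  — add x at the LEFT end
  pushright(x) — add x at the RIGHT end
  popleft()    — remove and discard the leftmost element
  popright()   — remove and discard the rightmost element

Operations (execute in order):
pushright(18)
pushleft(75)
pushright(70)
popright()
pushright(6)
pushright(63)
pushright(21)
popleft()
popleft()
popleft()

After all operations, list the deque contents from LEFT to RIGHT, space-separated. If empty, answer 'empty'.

Answer: 63 21

Derivation:
pushright(18): [18]
pushleft(75): [75, 18]
pushright(70): [75, 18, 70]
popright(): [75, 18]
pushright(6): [75, 18, 6]
pushright(63): [75, 18, 6, 63]
pushright(21): [75, 18, 6, 63, 21]
popleft(): [18, 6, 63, 21]
popleft(): [6, 63, 21]
popleft(): [63, 21]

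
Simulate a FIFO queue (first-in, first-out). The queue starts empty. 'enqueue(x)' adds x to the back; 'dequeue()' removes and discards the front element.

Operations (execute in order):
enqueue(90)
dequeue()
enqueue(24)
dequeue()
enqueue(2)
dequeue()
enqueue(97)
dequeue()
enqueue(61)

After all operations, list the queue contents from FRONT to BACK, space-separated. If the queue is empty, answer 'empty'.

enqueue(90): [90]
dequeue(): []
enqueue(24): [24]
dequeue(): []
enqueue(2): [2]
dequeue(): []
enqueue(97): [97]
dequeue(): []
enqueue(61): [61]

Answer: 61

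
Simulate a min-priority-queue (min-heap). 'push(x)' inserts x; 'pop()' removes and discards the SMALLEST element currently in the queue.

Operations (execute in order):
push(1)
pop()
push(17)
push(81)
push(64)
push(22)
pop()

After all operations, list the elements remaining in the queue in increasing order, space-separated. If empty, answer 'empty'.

Answer: 22 64 81

Derivation:
push(1): heap contents = [1]
pop() → 1: heap contents = []
push(17): heap contents = [17]
push(81): heap contents = [17, 81]
push(64): heap contents = [17, 64, 81]
push(22): heap contents = [17, 22, 64, 81]
pop() → 17: heap contents = [22, 64, 81]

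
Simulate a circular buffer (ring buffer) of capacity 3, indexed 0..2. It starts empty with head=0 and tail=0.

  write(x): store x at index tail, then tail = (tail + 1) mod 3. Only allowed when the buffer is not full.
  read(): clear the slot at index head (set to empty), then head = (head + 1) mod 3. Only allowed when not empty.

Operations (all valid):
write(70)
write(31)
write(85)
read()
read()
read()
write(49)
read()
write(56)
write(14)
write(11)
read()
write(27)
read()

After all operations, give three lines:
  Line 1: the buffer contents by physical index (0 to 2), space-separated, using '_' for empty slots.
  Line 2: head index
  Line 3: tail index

Answer: 11 27 _
0
2

Derivation:
write(70): buf=[70 _ _], head=0, tail=1, size=1
write(31): buf=[70 31 _], head=0, tail=2, size=2
write(85): buf=[70 31 85], head=0, tail=0, size=3
read(): buf=[_ 31 85], head=1, tail=0, size=2
read(): buf=[_ _ 85], head=2, tail=0, size=1
read(): buf=[_ _ _], head=0, tail=0, size=0
write(49): buf=[49 _ _], head=0, tail=1, size=1
read(): buf=[_ _ _], head=1, tail=1, size=0
write(56): buf=[_ 56 _], head=1, tail=2, size=1
write(14): buf=[_ 56 14], head=1, tail=0, size=2
write(11): buf=[11 56 14], head=1, tail=1, size=3
read(): buf=[11 _ 14], head=2, tail=1, size=2
write(27): buf=[11 27 14], head=2, tail=2, size=3
read(): buf=[11 27 _], head=0, tail=2, size=2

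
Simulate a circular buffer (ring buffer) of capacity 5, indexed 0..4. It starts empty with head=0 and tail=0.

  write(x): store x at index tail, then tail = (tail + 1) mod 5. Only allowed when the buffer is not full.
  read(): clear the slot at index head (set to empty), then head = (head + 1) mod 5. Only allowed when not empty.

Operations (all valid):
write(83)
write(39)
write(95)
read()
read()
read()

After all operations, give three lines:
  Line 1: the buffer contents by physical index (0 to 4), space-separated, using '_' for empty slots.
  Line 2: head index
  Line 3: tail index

write(83): buf=[83 _ _ _ _], head=0, tail=1, size=1
write(39): buf=[83 39 _ _ _], head=0, tail=2, size=2
write(95): buf=[83 39 95 _ _], head=0, tail=3, size=3
read(): buf=[_ 39 95 _ _], head=1, tail=3, size=2
read(): buf=[_ _ 95 _ _], head=2, tail=3, size=1
read(): buf=[_ _ _ _ _], head=3, tail=3, size=0

Answer: _ _ _ _ _
3
3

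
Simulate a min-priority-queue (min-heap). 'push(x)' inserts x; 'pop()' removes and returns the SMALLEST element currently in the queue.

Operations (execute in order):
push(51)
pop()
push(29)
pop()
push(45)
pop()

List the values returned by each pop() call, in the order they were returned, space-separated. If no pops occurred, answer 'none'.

Answer: 51 29 45

Derivation:
push(51): heap contents = [51]
pop() → 51: heap contents = []
push(29): heap contents = [29]
pop() → 29: heap contents = []
push(45): heap contents = [45]
pop() → 45: heap contents = []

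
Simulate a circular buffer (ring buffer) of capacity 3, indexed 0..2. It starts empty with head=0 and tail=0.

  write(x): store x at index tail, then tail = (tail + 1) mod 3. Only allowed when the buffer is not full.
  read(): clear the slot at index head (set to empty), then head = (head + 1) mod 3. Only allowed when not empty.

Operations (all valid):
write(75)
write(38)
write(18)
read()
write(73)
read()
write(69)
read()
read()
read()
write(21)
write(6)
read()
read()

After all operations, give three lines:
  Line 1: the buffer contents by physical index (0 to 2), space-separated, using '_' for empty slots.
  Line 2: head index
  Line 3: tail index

Answer: _ _ _
1
1

Derivation:
write(75): buf=[75 _ _], head=0, tail=1, size=1
write(38): buf=[75 38 _], head=0, tail=2, size=2
write(18): buf=[75 38 18], head=0, tail=0, size=3
read(): buf=[_ 38 18], head=1, tail=0, size=2
write(73): buf=[73 38 18], head=1, tail=1, size=3
read(): buf=[73 _ 18], head=2, tail=1, size=2
write(69): buf=[73 69 18], head=2, tail=2, size=3
read(): buf=[73 69 _], head=0, tail=2, size=2
read(): buf=[_ 69 _], head=1, tail=2, size=1
read(): buf=[_ _ _], head=2, tail=2, size=0
write(21): buf=[_ _ 21], head=2, tail=0, size=1
write(6): buf=[6 _ 21], head=2, tail=1, size=2
read(): buf=[6 _ _], head=0, tail=1, size=1
read(): buf=[_ _ _], head=1, tail=1, size=0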